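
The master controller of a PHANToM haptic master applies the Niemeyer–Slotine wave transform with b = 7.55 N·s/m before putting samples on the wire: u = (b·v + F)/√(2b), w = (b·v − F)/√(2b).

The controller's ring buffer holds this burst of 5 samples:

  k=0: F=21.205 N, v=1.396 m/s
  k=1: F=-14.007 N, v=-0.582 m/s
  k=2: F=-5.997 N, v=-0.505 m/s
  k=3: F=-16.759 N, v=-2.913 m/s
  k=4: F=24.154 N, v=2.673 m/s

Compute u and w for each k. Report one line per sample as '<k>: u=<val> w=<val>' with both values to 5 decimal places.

k=0: b·v=7.55×1.396=10.53980; √(2b)=3.88587; u=(10.53980+21.205)/3.88587=8.16929, w=(10.53980−21.205)/3.88587=-2.74461
k=1: b·v=7.55×(-0.582)=-4.39410; √(2b)=3.88587; u=(-4.39410+(-14.007))/3.88587=-4.73539, w=(-4.39410−(-14.007))/3.88587=2.47381
k=2: b·v=7.55×(-0.505)=-3.81275; √(2b)=3.88587; u=(-3.81275+(-5.997))/3.88587=-2.52447, w=(-3.81275−(-5.997))/3.88587=0.56210
k=3: b·v=7.55×(-2.913)=-21.99315; √(2b)=3.88587; u=(-21.99315+(-16.759))/3.88587=-9.97258, w=(-21.99315−(-16.759))/3.88587=-1.34697
k=4: b·v=7.55×2.673=20.18115; √(2b)=3.88587; u=(20.18115+24.154)/3.88587=11.40932, w=(20.18115−24.154)/3.88587=-1.02238

0: u=8.16929 w=-2.74461
1: u=-4.73539 w=2.47381
2: u=-2.52447 w=0.56210
3: u=-9.97258 w=-1.34697
4: u=11.40932 w=-1.02238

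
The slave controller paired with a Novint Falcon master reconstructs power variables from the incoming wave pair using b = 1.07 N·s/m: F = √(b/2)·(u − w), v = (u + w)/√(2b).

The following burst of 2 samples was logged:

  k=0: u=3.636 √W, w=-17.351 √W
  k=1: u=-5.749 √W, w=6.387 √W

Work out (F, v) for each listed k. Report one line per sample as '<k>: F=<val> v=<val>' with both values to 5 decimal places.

0: F=15.35067 v=-9.37538
1: F=-8.87672 v=0.43613

k=0: u−w=20.98700, u+w=-13.71500; √(b/2)=0.73144, √(2b)=1.46287; F=0.73144×20.987=15.35067, v=-13.71500/1.46287=-9.37538
k=1: u−w=-12.13600, u+w=0.63800; √(b/2)=0.73144, √(2b)=1.46287; F=0.73144×(-12.136)=-8.87672, v=0.63800/1.46287=0.43613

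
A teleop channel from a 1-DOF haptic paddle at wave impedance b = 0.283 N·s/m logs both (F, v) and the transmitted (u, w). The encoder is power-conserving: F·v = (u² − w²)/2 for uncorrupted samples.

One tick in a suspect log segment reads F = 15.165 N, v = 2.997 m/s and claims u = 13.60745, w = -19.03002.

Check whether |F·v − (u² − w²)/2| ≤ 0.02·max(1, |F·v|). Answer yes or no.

no

F·v = 15.165×2.997 = 45.44950 W.
(u² − w²)/2 = (185.16270 − 362.14166)/2 = -88.48948 W.
|Δ| = 133.93899;  2% of max(1, |F·v|) = 0.90899.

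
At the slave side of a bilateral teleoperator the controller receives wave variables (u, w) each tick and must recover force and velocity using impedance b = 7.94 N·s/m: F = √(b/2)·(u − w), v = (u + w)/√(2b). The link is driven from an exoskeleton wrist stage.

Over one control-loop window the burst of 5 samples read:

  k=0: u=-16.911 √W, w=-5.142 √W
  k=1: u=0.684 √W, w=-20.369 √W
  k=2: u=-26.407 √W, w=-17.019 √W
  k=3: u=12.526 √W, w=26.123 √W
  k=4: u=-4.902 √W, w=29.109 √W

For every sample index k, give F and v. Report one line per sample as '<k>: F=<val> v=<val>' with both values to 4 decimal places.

0: F=-23.4496 v=-5.5340
1: F=41.9478 v=-4.9398
2: F=-18.7055 v=-10.8974
3: F=-27.0918 v=9.6987
4: F=-67.7664 v=6.0746

k=0: u−w=-11.7690, u+w=-22.0530; √(b/2)=1.9925, √(2b)=3.9850; F=1.9925×(-11.769)=-23.4496, v=-22.0530/3.9850=-5.5340
k=1: u−w=21.0530, u+w=-19.6850; √(b/2)=1.9925, √(2b)=3.9850; F=1.9925×21.053=41.9478, v=-19.6850/3.9850=-4.9398
k=2: u−w=-9.3880, u+w=-43.4260; √(b/2)=1.9925, √(2b)=3.9850; F=1.9925×(-9.388)=-18.7055, v=-43.4260/3.9850=-10.8974
k=3: u−w=-13.5970, u+w=38.6490; √(b/2)=1.9925, √(2b)=3.9850; F=1.9925×(-13.597)=-27.0918, v=38.6490/3.9850=9.6987
k=4: u−w=-34.0110, u+w=24.2070; √(b/2)=1.9925, √(2b)=3.9850; F=1.9925×(-34.011)=-67.7664, v=24.2070/3.9850=6.0746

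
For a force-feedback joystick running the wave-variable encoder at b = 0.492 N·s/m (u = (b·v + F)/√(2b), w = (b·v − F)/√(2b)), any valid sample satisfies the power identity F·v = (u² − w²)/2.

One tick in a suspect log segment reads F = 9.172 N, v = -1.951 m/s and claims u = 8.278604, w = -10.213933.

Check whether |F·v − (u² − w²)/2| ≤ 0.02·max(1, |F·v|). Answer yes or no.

yes

F·v = 9.172×(-1.951) = -17.894572 W.
(u² − w²)/2 = (68.535284 − 104.324427)/2 = -17.894572 W.
|Δ| = 0.000000;  2% of max(1, |F·v|) = 0.357891.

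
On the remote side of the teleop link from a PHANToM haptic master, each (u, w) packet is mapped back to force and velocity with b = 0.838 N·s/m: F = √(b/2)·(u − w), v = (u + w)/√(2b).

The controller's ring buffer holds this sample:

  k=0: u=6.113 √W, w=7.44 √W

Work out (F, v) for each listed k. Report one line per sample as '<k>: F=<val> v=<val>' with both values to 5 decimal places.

0: F=-0.85897 v=10.46884

k=0: u−w=-1.32700, u+w=13.55300; √(b/2)=0.64730, √(2b)=1.29460; F=0.64730×(-1.327)=-0.85897, v=13.55300/1.29460=10.46884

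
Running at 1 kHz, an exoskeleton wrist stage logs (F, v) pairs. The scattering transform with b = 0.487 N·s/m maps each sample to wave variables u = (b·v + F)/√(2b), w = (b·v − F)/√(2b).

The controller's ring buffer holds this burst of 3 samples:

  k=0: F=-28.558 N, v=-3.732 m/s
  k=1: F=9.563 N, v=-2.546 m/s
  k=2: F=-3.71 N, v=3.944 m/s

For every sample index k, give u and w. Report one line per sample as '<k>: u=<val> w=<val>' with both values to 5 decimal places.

k=0: b·v=0.487×(-3.732)=-1.81748; √(2b)=0.98691; u=(-1.81748+(-28.558))/0.98691=-30.77824, w=(-1.81748−(-28.558))/0.98691=27.09507
k=1: b·v=0.487×(-2.546)=-1.23990; √(2b)=0.98691; u=(-1.23990+9.563)/0.98691=8.43345, w=(-1.23990−9.563)/0.98691=-10.94614
k=2: b·v=0.487×3.944=1.92073; √(2b)=0.98691; u=(1.92073+(-3.71))/0.98691=-1.81300, w=(1.92073−(-3.71))/0.98691=5.70539

0: u=-30.77824 w=27.09507
1: u=8.43345 w=-10.94614
2: u=-1.81300 w=5.70539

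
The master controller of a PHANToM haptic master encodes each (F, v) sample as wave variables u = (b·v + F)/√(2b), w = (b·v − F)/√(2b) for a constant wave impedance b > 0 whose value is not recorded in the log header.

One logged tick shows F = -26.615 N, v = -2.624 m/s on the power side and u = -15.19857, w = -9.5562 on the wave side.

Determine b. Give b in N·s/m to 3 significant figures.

u + w = -24.75477;  u + w = √(2b)·v, so √(2b) = -24.75477/(-2.624) = 9.43398.
b = (√(2b))²/2 = 89.00003/2 = 44.50001.
(Check via u − w = 2F/√(2b): u − w = -5.64237, 2F/√(2b) = -5.64237.)

b = 44.5 N·s/m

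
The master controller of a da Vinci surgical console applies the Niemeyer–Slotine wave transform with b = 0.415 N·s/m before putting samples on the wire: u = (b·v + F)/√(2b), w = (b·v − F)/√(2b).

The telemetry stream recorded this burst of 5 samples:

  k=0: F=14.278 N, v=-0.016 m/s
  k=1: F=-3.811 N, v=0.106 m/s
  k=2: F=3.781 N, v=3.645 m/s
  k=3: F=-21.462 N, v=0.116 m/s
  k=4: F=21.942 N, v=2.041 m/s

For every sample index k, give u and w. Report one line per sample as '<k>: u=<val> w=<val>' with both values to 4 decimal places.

0: u=15.6649 w=-15.6794
1: u=-4.1348 w=4.2314
2: u=5.8106 w=-2.4898
3: u=-23.5048 w=23.6104
4: u=25.0142 w=-23.1548

k=0: b·v=0.415×(-0.016)=-0.0066; √(2b)=0.9110; u=(-0.0066+14.278)/0.9110=15.6649, w=(-0.0066−14.278)/0.9110=-15.6794
k=1: b·v=0.415×0.106=0.0440; √(2b)=0.9110; u=(0.0440+(-3.811))/0.9110=-4.1348, w=(0.0440−(-3.811))/0.9110=4.2314
k=2: b·v=0.415×3.645=1.5127; √(2b)=0.9110; u=(1.5127+3.781)/0.9110=5.8106, w=(1.5127−3.781)/0.9110=-2.4898
k=3: b·v=0.415×0.116=0.0481; √(2b)=0.9110; u=(0.0481+(-21.462))/0.9110=-23.5048, w=(0.0481−(-21.462))/0.9110=23.6104
k=4: b·v=0.415×2.041=0.8470; √(2b)=0.9110; u=(0.8470+21.942)/0.9110=25.0142, w=(0.8470−21.942)/0.9110=-23.1548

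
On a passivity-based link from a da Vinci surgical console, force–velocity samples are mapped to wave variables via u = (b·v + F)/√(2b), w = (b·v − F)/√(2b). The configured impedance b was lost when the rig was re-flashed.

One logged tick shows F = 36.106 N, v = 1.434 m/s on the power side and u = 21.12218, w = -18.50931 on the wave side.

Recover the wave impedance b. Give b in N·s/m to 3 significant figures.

u + w = 2.61287;  u + w = √(2b)·v, so √(2b) = 2.61287/1.434 = 1.82209.
b = (√(2b))²/2 = 3.31999/2 = 1.66000.
(Check via u − w = 2F/√(2b): u − w = 39.63149, 2F/√(2b) = 39.63152.)

b = 1.66 N·s/m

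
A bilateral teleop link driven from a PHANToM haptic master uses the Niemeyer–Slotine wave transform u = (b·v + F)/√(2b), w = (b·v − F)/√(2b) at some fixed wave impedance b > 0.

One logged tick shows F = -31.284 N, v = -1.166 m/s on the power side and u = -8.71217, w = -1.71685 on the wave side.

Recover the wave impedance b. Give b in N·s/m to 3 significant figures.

b = 40 N·s/m

u + w = -10.42902;  u + w = √(2b)·v, so √(2b) = -10.42902/(-1.166) = 8.94427.
b = (√(2b))²/2 = 79.99998/2 = 39.99999.
(Check via u − w = 2F/√(2b): u − w = -6.99532, 2F/√(2b) = -6.99532.)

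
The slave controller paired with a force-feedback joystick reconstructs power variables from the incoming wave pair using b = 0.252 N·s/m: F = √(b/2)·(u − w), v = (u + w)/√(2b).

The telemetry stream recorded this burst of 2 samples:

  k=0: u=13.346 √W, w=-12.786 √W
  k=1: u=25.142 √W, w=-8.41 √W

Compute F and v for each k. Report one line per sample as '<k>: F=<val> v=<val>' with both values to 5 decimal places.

k=0: u−w=26.13200, u+w=0.56000; √(b/2)=0.35496, √(2b)=0.70993; F=0.35496×26.132=9.27594, v=0.56000/0.70993=0.78881
k=1: u−w=33.55200, u+w=16.73200; √(b/2)=0.35496, √(2b)=0.70993; F=0.35496×33.552=11.90978, v=16.73200/0.70993=23.56853

0: F=9.27594 v=0.78881
1: F=11.90978 v=23.56853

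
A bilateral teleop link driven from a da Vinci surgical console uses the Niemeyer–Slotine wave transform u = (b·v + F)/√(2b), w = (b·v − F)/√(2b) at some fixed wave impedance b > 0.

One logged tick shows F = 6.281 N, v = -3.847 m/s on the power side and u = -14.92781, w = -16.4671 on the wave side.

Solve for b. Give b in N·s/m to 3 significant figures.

b = 33.3 N·s/m

u + w = -31.3949;  u + w = √(2b)·v, so √(2b) = -31.3949/(-3.847) = 8.1609.
b = (√(2b))²/2 = 66.6000/2 = 33.3000.
(Check via u − w = 2F/√(2b): u − w = 1.5393, 2F/√(2b) = 1.5393.)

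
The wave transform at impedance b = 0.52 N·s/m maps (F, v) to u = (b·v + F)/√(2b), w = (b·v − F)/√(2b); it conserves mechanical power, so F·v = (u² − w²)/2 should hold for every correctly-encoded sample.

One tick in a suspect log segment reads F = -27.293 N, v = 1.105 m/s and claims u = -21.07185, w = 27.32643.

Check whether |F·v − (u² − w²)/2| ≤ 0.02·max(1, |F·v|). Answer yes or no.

F·v = (-27.293)×1.105 = -30.15876 W.
(u² − w²)/2 = (444.02286 − 746.73378)/2 = -151.35546 W.
|Δ| = 121.19669;  2% of max(1, |F·v|) = 0.60318.

no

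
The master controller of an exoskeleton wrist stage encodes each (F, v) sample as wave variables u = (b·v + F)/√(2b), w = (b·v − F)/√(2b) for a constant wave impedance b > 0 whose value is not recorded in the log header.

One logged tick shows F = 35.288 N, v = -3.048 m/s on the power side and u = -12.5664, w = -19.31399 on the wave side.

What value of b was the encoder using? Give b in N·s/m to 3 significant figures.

b = 54.7 N·s/m

u + w = -31.88039;  u + w = √(2b)·v, so √(2b) = -31.88039/(-3.048) = 10.45945.
b = (√(2b))²/2 = 109.40000/2 = 54.70000.
(Check via u − w = 2F/√(2b): u − w = 6.74759, 2F/√(2b) = 6.74759.)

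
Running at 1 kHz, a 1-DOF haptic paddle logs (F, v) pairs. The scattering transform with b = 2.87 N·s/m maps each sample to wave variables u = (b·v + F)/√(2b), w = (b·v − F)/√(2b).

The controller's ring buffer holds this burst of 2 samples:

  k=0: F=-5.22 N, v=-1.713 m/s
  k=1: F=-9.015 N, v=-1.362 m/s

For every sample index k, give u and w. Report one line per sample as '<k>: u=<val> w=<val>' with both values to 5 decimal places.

0: u=-4.23081 w=0.12676
1: u=-5.39435 w=2.13123

k=0: b·v=2.87×(-1.713)=-4.91631; √(2b)=2.39583; u=(-4.91631+(-5.22))/2.39583=-4.23081, w=(-4.91631−(-5.22))/2.39583=0.12676
k=1: b·v=2.87×(-1.362)=-3.90894; √(2b)=2.39583; u=(-3.90894+(-9.015))/2.39583=-5.39435, w=(-3.90894−(-9.015))/2.39583=2.13123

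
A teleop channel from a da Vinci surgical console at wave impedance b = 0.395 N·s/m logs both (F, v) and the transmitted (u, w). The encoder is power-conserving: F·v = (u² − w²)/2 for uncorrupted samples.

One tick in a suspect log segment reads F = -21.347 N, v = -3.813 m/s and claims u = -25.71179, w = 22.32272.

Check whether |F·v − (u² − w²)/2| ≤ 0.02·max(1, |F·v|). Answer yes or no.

F·v = (-21.347)×(-3.813) = 81.39611 W.
(u² − w²)/2 = (661.09615 − 498.30383)/2 = 81.39616 W.
|Δ| = 0.00005;  2% of max(1, |F·v|) = 1.62792.

yes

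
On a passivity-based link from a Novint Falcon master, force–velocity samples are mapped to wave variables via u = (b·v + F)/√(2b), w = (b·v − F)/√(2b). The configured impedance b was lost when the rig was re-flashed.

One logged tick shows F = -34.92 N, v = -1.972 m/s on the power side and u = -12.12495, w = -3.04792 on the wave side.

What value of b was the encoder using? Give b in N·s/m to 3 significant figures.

b = 29.6 N·s/m

u + w = -15.17287;  u + w = √(2b)·v, so √(2b) = -15.17287/(-1.972) = 7.69415.
b = (√(2b))²/2 = 59.19999/2 = 29.60000.
(Check via u − w = 2F/√(2b): u − w = -9.07703, 2F/√(2b) = -9.07702.)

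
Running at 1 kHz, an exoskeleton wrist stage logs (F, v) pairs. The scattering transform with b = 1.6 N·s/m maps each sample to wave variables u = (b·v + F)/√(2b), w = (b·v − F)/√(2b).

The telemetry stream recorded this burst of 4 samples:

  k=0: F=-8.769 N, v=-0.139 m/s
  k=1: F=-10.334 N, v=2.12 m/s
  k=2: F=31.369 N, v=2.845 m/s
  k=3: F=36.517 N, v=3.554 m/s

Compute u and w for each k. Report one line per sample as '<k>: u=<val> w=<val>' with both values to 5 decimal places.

0: u=-5.02635 w=4.77769
1: u=-3.88070 w=7.67307
2: u=20.08045 w=-14.99116
3: u=23.59242 w=-17.23483

k=0: b·v=1.6×(-0.139)=-0.22240; √(2b)=1.78885; u=(-0.22240+(-8.769))/1.78885=-5.02635, w=(-0.22240−(-8.769))/1.78885=4.77769
k=1: b·v=1.6×2.12=3.39200; √(2b)=1.78885; u=(3.39200+(-10.334))/1.78885=-3.88070, w=(3.39200−(-10.334))/1.78885=7.67307
k=2: b·v=1.6×2.845=4.55200; √(2b)=1.78885; u=(4.55200+31.369)/1.78885=20.08045, w=(4.55200−31.369)/1.78885=-14.99116
k=3: b·v=1.6×3.554=5.68640; √(2b)=1.78885; u=(5.68640+36.517)/1.78885=23.59242, w=(5.68640−36.517)/1.78885=-17.23483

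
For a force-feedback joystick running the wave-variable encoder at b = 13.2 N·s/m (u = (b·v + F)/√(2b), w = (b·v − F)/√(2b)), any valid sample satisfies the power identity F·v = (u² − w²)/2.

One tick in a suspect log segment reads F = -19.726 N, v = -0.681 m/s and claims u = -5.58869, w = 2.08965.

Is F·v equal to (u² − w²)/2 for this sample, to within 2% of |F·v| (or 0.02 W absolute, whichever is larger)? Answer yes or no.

F·v = (-19.726)×(-0.681) = 13.4334 W.
(u² − w²)/2 = (31.2335 − 4.3666)/2 = 13.4334 W.
|Δ| = 0.0000;  2% of max(1, |F·v|) = 0.2687.

yes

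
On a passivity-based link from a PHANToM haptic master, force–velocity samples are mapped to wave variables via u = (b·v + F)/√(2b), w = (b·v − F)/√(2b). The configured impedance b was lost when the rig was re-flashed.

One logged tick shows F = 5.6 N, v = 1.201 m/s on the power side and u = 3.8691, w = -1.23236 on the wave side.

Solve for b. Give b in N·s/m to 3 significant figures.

b = 2.41 N·s/m

u + w = 2.63674;  u + w = √(2b)·v, so √(2b) = 2.63674/1.201 = 2.19545.
b = (√(2b))²/2 = 4.82002/2 = 2.41001.
(Check via u − w = 2F/√(2b): u − w = 5.10146, 2F/√(2b) = 5.10145.)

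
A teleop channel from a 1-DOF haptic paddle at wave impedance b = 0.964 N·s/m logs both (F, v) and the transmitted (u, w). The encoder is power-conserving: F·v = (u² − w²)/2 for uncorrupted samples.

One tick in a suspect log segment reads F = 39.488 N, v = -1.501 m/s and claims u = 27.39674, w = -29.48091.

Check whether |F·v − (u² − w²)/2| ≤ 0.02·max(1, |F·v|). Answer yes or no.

yes

F·v = 39.488×(-1.501) = -59.2715 W.
(u² − w²)/2 = (750.5814 − 869.1241)/2 = -59.2713 W.
|Δ| = 0.0001;  2% of max(1, |F·v|) = 1.1854.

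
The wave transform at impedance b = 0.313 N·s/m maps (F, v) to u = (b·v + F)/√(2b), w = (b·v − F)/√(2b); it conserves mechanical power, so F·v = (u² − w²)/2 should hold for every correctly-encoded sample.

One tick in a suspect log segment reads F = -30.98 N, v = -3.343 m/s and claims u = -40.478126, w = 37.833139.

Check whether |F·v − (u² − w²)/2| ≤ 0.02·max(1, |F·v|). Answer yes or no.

F·v = (-30.98)×(-3.343) = 103.566140 W.
(u² − w²)/2 = (1638.478684 − 1431.346407)/2 = 103.566139 W.
|Δ| = 0.000001;  2% of max(1, |F·v|) = 2.071323.

yes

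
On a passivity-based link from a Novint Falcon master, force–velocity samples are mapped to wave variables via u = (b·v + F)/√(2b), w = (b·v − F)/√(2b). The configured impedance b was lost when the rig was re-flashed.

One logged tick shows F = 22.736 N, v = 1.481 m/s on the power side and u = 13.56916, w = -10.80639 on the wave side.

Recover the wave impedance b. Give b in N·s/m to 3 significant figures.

b = 1.74 N·s/m

u + w = 2.76277;  u + w = √(2b)·v, so √(2b) = 2.76277/1.481 = 1.86548.
b = (√(2b))²/2 = 3.48000/2 = 1.74000.
(Check via u − w = 2F/√(2b): u − w = 24.37555, 2F/√(2b) = 24.37555.)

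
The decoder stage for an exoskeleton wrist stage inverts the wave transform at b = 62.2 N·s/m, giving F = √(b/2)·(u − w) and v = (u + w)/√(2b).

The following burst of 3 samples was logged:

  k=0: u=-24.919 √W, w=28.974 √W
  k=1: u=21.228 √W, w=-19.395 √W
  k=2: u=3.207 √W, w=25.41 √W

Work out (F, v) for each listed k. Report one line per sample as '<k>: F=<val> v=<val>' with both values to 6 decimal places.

0: F=-300.547109 v=0.363564
1: F=226.543803 v=0.164343
2: F=-123.820300 v=2.565747

k=0: u−w=-53.893000, u+w=4.055000; √(b/2)=5.576737, √(2b)=11.153475; F=5.576737×(-53.893)=-300.547109, v=4.055000/11.153475=0.363564
k=1: u−w=40.623000, u+w=1.833000; √(b/2)=5.576737, √(2b)=11.153475; F=5.576737×40.623=226.543803, v=1.833000/11.153475=0.164343
k=2: u−w=-22.203000, u+w=28.617000; √(b/2)=5.576737, √(2b)=11.153475; F=5.576737×(-22.203)=-123.820300, v=28.617000/11.153475=2.565747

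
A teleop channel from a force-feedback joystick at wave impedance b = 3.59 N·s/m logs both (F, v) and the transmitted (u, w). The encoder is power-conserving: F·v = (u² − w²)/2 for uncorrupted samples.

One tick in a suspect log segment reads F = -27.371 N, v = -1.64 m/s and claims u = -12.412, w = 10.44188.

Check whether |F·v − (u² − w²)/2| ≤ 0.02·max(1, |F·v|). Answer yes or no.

F·v = (-27.371)×(-1.64) = 44.88844 W.
(u² − w²)/2 = (154.05774 − 109.03286)/2 = 22.51244 W.
|Δ| = 22.37600;  2% of max(1, |F·v|) = 0.89777.

no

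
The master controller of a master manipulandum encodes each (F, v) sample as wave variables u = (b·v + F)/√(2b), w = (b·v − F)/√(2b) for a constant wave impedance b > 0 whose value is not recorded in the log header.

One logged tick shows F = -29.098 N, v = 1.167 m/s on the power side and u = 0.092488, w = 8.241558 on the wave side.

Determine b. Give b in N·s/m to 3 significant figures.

b = 25.5 N·s/m

u + w = 8.334046;  u + w = √(2b)·v, so √(2b) = 8.334046/1.167 = 7.141428.
b = (√(2b))²/2 = 50.999988/2 = 25.499994.
(Check via u − w = 2F/√(2b): u − w = -8.149070, 2F/√(2b) = -8.149071.)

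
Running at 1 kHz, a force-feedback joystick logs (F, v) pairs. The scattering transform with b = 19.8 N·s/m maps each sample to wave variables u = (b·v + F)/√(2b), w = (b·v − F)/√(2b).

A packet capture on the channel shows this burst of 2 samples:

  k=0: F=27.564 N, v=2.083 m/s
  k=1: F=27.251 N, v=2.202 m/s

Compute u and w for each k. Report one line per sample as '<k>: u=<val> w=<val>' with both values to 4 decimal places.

k=0: b·v=19.8×2.083=41.2434; √(2b)=6.2929; u=(41.2434+27.564)/6.2929=10.9342, w=(41.2434−27.564)/6.2929=2.1738
k=1: b·v=19.8×2.202=43.5996; √(2b)=6.2929; u=(43.5996+27.251)/6.2929=11.2589, w=(43.5996−27.251)/6.2929=2.5980

0: u=10.9342 w=2.1738
1: u=11.2589 w=2.5980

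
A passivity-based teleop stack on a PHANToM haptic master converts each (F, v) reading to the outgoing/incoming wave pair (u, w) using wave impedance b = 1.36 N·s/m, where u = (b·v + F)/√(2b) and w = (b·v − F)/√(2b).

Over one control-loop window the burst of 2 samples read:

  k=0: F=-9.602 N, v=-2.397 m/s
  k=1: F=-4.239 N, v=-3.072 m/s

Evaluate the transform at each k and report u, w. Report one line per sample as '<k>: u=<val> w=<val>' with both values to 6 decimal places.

k=0: b·v=1.36×(-2.397)=-3.259920; √(2b)=1.649242; u=(-3.259920+(-9.602))/1.649242=-7.798685, w=(-3.259920−(-9.602))/1.649242=3.845451
k=1: b·v=1.36×(-3.072)=-4.177920; √(2b)=1.649242; u=(-4.177920+(-4.239))/1.649242=-5.103507, w=(-4.177920−(-4.239))/1.649242=0.037035

0: u=-7.798685 w=3.845451
1: u=-5.103507 w=0.037035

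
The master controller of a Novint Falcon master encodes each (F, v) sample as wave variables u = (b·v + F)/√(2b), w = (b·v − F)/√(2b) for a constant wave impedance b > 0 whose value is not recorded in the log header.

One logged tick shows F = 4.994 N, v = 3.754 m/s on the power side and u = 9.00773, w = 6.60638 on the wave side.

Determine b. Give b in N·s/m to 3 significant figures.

u + w = 15.6141;  u + w = √(2b)·v, so √(2b) = 15.6141/3.754 = 4.1593.
b = (√(2b))²/2 = 17.3000/2 = 8.6500.
(Check via u − w = 2F/√(2b): u − w = 2.4014, 2F/√(2b) = 2.4014.)

b = 8.65 N·s/m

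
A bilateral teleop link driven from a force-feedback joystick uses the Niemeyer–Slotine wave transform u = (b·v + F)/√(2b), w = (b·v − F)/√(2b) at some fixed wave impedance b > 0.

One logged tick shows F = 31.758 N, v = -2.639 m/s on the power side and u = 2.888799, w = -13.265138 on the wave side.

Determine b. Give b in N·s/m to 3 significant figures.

u + w = -10.376339;  u + w = √(2b)·v, so √(2b) = -10.376339/(-2.639) = 3.931921.
b = (√(2b))²/2 = 15.460001/2 = 7.730001.
(Check via u − w = 2F/√(2b): u − w = 16.153937, 2F/√(2b) = 16.153937.)

b = 7.73 N·s/m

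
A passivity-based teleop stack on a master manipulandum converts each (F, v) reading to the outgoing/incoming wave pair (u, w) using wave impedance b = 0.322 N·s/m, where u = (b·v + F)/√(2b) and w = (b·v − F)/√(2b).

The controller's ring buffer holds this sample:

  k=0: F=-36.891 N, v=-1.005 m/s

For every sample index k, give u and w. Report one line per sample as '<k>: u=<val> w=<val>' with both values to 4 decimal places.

0: u=-46.3736 w=45.5671

k=0: b·v=0.322×(-1.005)=-0.3236; √(2b)=0.8025; u=(-0.3236+(-36.891))/0.8025=-46.3736, w=(-0.3236−(-36.891))/0.8025=45.5671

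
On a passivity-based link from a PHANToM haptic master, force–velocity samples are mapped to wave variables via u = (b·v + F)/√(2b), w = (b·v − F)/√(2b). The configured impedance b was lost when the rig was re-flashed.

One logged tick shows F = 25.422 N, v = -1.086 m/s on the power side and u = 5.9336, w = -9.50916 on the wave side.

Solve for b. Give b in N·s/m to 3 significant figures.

b = 5.42 N·s/m

u + w = -3.57556;  u + w = √(2b)·v, so √(2b) = -3.57556/(-1.086) = 3.29241.
b = (√(2b))²/2 = 10.83998/2 = 5.41999.
(Check via u − w = 2F/√(2b): u − w = 15.44276, 2F/√(2b) = 15.44278.)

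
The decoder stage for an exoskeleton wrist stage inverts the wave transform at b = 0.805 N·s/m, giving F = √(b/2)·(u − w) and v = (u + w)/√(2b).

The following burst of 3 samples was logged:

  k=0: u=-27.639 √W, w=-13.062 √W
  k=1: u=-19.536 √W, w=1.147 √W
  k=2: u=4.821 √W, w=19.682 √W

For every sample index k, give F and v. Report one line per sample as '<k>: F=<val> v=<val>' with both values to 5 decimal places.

k=0: u−w=-14.57700, u+w=-40.70100; √(b/2)=0.63443, √(2b)=1.26886; F=0.63443×(-14.577)=-9.24807, v=-40.70100/1.26886=-32.07688
k=1: u−w=-20.68300, u+w=-18.38900; √(b/2)=0.63443, √(2b)=1.26886; F=0.63443×(-20.683)=-13.12189, v=-18.38900/1.26886=-14.49256
k=2: u−w=-14.86100, u+w=24.50300; √(b/2)=0.63443, √(2b)=1.26886; F=0.63443×(-14.861)=-9.42825, v=24.50300/1.26886=19.31107

0: F=-9.24807 v=-32.07688
1: F=-13.12189 v=-14.49256
2: F=-9.42825 v=19.31107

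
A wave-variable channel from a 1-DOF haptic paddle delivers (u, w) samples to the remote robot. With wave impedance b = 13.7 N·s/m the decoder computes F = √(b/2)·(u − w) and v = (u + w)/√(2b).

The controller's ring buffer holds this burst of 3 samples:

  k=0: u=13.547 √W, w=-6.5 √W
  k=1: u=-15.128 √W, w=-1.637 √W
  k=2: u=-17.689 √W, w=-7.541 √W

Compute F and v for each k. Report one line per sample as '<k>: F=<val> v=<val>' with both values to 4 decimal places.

0: F=52.4680 v=1.3463
1: F=-35.3093 v=-3.2028
2: F=-26.5599 v=-4.8199

k=0: u−w=20.0470, u+w=7.0470; √(b/2)=2.6173, √(2b)=5.2345; F=2.6173×20.047=52.4680, v=7.0470/5.2345=1.3463
k=1: u−w=-13.4910, u+w=-16.7650; √(b/2)=2.6173, √(2b)=5.2345; F=2.6173×(-13.491)=-35.3093, v=-16.7650/5.2345=-3.2028
k=2: u−w=-10.1480, u+w=-25.2300; √(b/2)=2.6173, √(2b)=5.2345; F=2.6173×(-10.148)=-26.5599, v=-25.2300/5.2345=-4.8199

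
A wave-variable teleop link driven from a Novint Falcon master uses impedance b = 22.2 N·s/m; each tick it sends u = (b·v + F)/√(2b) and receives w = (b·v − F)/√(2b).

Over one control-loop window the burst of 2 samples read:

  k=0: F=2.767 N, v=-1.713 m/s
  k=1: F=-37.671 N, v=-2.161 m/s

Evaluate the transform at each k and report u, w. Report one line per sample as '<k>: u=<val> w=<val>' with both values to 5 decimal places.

k=0: b·v=22.2×(-1.713)=-38.02860; √(2b)=6.66333; u=(-38.02860+2.767)/6.66333=-5.29189, w=(-38.02860−2.767)/6.66333=-6.12240
k=1: b·v=22.2×(-2.161)=-47.97420; √(2b)=6.66333; u=(-47.97420+(-37.671))/6.66333=-12.85321, w=(-47.97420−(-37.671))/6.66333=-1.54625

0: u=-5.29189 w=-6.12240
1: u=-12.85321 w=-1.54625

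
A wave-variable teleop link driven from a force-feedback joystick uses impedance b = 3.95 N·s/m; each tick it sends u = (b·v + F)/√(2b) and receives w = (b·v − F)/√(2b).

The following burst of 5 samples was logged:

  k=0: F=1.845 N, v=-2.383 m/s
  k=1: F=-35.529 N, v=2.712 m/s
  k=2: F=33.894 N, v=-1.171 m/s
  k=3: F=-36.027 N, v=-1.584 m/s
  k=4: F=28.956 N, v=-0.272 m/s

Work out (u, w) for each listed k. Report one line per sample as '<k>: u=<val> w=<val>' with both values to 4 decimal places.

k=0: b·v=3.95×(-2.383)=-9.4129; √(2b)=2.8107; u=(-9.4129+1.845)/2.8107=-2.6925, w=(-9.4129−1.845)/2.8107=-4.0054
k=1: b·v=3.95×2.712=10.7124; √(2b)=2.8107; u=(10.7124+(-35.529))/2.8107=-8.8294, w=(10.7124−(-35.529))/2.8107=16.4520
k=2: b·v=3.95×(-1.171)=-4.6255; √(2b)=2.8107; u=(-4.6255+33.894)/2.8107=10.4133, w=(-4.6255−33.894)/2.8107=-13.7046
k=3: b·v=3.95×(-1.584)=-6.2568; √(2b)=2.8107; u=(-6.2568+(-36.027))/2.8107=-15.0439, w=(-6.2568−(-36.027))/2.8107=10.5918
k=4: b·v=3.95×(-0.272)=-1.0744; √(2b)=2.8107; u=(-1.0744+28.956)/2.8107=9.9198, w=(-1.0744−28.956)/2.8107=-10.6843

0: u=-2.6925 w=-4.0054
1: u=-8.8294 w=16.4520
2: u=10.4133 w=-13.7046
3: u=-15.0439 w=10.5918
4: u=9.9198 w=-10.6843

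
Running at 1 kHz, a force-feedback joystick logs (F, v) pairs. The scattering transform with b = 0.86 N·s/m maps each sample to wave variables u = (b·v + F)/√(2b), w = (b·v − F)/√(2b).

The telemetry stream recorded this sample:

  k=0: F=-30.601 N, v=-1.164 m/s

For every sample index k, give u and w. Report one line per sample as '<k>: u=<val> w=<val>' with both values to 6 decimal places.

0: u=-24.096330 w=22.569758

k=0: b·v=0.86×(-1.164)=-1.001040; √(2b)=1.311488; u=(-1.001040+(-30.601))/1.311488=-24.096330, w=(-1.001040−(-30.601))/1.311488=22.569758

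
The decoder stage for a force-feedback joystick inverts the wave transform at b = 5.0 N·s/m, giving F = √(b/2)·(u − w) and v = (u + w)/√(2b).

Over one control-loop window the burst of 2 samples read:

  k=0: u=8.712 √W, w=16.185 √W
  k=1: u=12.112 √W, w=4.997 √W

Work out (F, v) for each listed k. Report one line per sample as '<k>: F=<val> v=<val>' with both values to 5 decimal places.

k=0: u−w=-7.47300, u+w=24.89700; √(b/2)=1.58114, √(2b)=3.16228; F=1.58114×(-7.473)=-11.81585, v=24.89700/3.16228=7.87312
k=1: u−w=7.11500, u+w=17.10900; √(b/2)=1.58114, √(2b)=3.16228; F=1.58114×7.115=11.24980, v=17.10900/3.16228=5.41034

0: F=-11.81585 v=7.87312
1: F=11.24980 v=5.41034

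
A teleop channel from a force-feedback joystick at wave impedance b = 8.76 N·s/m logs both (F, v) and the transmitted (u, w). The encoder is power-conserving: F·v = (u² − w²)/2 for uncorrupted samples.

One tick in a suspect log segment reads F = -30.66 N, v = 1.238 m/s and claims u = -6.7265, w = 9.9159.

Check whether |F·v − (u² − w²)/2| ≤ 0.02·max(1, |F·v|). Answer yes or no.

F·v = (-30.66)×1.238 = -37.95708 W.
(u² − w²)/2 = (45.24580 − 98.32507)/2 = -26.53964 W.
|Δ| = 11.41744;  2% of max(1, |F·v|) = 0.75914.

no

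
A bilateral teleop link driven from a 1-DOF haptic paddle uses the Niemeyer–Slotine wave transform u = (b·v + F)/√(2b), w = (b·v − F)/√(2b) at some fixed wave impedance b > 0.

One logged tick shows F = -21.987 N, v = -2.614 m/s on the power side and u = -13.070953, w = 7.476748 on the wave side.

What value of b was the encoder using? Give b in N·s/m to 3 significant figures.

u + w = -5.594205;  u + w = √(2b)·v, so √(2b) = -5.594205/(-2.614) = 2.140094.
b = (√(2b))²/2 = 4.580001/2 = 2.290001.
(Check via u − w = 2F/√(2b): u − w = -20.547701, 2F/√(2b) = -20.547698.)

b = 2.29 N·s/m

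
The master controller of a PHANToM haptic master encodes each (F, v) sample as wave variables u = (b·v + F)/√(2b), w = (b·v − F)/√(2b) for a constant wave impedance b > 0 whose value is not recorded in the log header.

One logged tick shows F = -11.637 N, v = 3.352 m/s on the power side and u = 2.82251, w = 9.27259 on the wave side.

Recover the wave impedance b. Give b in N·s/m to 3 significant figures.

u + w = 12.0951;  u + w = √(2b)·v, so √(2b) = 12.0951/3.352 = 3.6083.
b = (√(2b))²/2 = 13.0200/2 = 6.5100.
(Check via u − w = 2F/√(2b): u − w = -6.4501, 2F/√(2b) = -6.4501.)

b = 6.51 N·s/m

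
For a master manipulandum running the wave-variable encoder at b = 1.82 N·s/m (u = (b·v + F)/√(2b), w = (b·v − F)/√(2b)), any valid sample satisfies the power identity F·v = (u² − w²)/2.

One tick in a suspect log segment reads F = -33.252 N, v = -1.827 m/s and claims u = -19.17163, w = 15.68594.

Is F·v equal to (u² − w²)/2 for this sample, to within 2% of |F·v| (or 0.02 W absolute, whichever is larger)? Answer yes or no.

yes

F·v = (-33.252)×(-1.827) = 60.75140 W.
(u² − w²)/2 = (367.55140 − 246.04871)/2 = 60.75134 W.
|Δ| = 0.00006;  2% of max(1, |F·v|) = 1.21503.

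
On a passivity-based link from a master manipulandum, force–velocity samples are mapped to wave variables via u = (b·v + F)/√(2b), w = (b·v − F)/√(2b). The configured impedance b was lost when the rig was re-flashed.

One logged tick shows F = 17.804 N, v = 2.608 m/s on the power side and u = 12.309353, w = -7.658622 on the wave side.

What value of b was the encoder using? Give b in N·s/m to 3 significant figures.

u + w = 4.650731;  u + w = √(2b)·v, so √(2b) = 4.650731/2.608 = 1.783256.
b = (√(2b))²/2 = 3.180001/2 = 1.590001.
(Check via u − w = 2F/√(2b): u − w = 19.967975, 2F/√(2b) = 19.967971.)

b = 1.59 N·s/m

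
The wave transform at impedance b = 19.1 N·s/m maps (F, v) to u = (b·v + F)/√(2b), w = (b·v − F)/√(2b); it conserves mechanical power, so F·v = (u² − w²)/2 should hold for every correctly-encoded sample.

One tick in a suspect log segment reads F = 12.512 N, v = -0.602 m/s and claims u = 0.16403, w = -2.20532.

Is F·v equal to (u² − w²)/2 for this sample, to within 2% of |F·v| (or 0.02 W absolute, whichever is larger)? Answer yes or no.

no

F·v = 12.512×(-0.602) = -7.53222 W.
(u² − w²)/2 = (0.02691 − 4.86344)/2 = -2.41827 W.
|Δ| = 5.11396;  2% of max(1, |F·v|) = 0.15064.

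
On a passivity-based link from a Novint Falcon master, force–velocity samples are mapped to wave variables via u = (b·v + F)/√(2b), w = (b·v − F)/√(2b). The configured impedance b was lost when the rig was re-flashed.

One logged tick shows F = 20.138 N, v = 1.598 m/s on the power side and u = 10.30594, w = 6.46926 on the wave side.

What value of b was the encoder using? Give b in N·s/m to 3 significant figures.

u + w = 16.77520;  u + w = √(2b)·v, so √(2b) = 16.77520/1.598 = 10.49762.
b = (√(2b))²/2 = 110.20007/2 = 55.10003.
(Check via u − w = 2F/√(2b): u − w = 3.83668, 2F/√(2b) = 3.83668.)

b = 55.1 N·s/m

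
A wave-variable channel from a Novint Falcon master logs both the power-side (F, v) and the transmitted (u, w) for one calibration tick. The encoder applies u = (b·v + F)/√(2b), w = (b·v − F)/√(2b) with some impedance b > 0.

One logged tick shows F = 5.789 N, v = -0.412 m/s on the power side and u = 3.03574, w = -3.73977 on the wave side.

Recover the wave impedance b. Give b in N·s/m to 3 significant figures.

b = 1.46 N·s/m

u + w = -0.70403;  u + w = √(2b)·v, so √(2b) = -0.70403/(-0.412) = 1.70881.
b = (√(2b))²/2 = 2.92003/2 = 1.46002.
(Check via u − w = 2F/√(2b): u − w = 6.77551, 2F/√(2b) = 6.77547.)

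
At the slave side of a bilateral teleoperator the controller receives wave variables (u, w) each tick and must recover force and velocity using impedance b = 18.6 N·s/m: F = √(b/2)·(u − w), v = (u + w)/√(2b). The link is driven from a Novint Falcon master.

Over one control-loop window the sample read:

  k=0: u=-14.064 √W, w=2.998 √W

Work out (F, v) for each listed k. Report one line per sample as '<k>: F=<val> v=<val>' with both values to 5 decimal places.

0: F=-52.03211 v=-1.81434

k=0: u−w=-17.06200, u+w=-11.06600; √(b/2)=3.04959, √(2b)=6.09918; F=3.04959×(-17.062)=-52.03211, v=-11.06600/6.09918=-1.81434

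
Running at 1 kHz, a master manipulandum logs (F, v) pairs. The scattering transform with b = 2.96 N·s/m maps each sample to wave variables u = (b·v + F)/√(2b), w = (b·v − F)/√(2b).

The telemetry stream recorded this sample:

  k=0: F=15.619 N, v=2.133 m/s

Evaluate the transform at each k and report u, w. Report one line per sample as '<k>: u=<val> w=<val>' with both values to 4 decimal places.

k=0: b·v=2.96×2.133=6.3137; √(2b)=2.4331; u=(6.3137+15.619)/2.4331=9.0143, w=(6.3137−15.619)/2.4331=-3.8245

0: u=9.0143 w=-3.8245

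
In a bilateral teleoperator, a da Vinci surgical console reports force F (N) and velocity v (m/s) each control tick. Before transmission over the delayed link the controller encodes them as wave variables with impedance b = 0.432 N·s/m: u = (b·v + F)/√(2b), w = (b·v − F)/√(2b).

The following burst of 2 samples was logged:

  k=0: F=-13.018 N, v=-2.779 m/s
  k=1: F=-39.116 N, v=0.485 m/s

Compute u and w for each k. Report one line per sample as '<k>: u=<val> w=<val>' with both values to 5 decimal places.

k=0: b·v=0.432×(-2.779)=-1.20053; √(2b)=0.92952; u=(-1.20053+(-13.018))/0.92952=-15.29670, w=(-1.20053−(-13.018))/0.92952=12.71358
k=1: b·v=0.432×0.485=0.20952; √(2b)=0.92952; u=(0.20952+(-39.116))/0.92952=-41.85671, w=(0.20952−(-39.116))/0.92952=42.30752

0: u=-15.29670 w=12.71358
1: u=-41.85671 w=42.30752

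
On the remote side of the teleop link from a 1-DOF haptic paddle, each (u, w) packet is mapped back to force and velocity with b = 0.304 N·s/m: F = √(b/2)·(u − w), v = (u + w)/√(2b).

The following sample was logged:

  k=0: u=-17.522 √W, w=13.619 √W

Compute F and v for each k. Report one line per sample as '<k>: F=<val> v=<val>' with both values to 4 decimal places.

k=0: u−w=-31.1410, u+w=-3.9030; √(b/2)=0.3899, √(2b)=0.7797; F=0.3899×(-31.141)=-12.1410, v=-3.9030/0.7797=-5.0055

0: F=-12.1410 v=-5.0055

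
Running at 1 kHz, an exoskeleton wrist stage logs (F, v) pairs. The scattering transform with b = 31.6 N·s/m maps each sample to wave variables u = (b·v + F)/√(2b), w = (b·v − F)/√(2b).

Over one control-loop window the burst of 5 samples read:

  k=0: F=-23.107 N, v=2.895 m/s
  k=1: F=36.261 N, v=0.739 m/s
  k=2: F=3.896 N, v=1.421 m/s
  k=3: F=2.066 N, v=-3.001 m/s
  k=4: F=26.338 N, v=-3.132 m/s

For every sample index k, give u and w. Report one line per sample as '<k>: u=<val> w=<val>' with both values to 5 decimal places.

0: u=8.60080 w=14.41400
1: u=7.49869 w=-1.62376
2: u=6.13844 w=5.15829
3: u=-11.66886 w=-12.18862
4: u=-9.13643 w=-15.76248

k=0: b·v=31.6×2.895=91.48200; √(2b)=7.94984; u=(91.48200+(-23.107))/7.94984=8.60080, w=(91.48200−(-23.107))/7.94984=14.41400
k=1: b·v=31.6×0.739=23.35240; √(2b)=7.94984; u=(23.35240+36.261)/7.94984=7.49869, w=(23.35240−36.261)/7.94984=-1.62376
k=2: b·v=31.6×1.421=44.90360; √(2b)=7.94984; u=(44.90360+3.896)/7.94984=6.13844, w=(44.90360−3.896)/7.94984=5.15829
k=3: b·v=31.6×(-3.001)=-94.83160; √(2b)=7.94984; u=(-94.83160+2.066)/7.94984=-11.66886, w=(-94.83160−2.066)/7.94984=-12.18862
k=4: b·v=31.6×(-3.132)=-98.97120; √(2b)=7.94984; u=(-98.97120+26.338)/7.94984=-9.13643, w=(-98.97120−26.338)/7.94984=-15.76248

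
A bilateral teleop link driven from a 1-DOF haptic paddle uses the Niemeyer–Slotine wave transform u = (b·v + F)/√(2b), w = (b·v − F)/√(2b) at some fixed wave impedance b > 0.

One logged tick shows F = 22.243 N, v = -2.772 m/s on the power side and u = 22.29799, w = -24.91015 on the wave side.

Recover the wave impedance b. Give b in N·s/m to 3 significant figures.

b = 0.444 N·s/m

u + w = -2.6122;  u + w = √(2b)·v, so √(2b) = -2.6122/(-2.772) = 0.9423.
b = (√(2b))²/2 = 0.8880/2 = 0.4440.
(Check via u − w = 2F/√(2b): u − w = 47.2081, 2F/√(2b) = 47.2081.)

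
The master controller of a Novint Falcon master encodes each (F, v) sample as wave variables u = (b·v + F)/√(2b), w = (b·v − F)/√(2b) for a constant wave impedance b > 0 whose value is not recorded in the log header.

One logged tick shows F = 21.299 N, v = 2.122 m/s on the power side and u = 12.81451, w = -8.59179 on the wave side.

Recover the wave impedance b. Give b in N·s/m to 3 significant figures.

b = 1.98 N·s/m

u + w = 4.22272;  u + w = √(2b)·v, so √(2b) = 4.22272/2.122 = 1.98997.
b = (√(2b))²/2 = 3.95999/2 = 1.97999.
(Check via u − w = 2F/√(2b): u − w = 21.40630, 2F/√(2b) = 21.40633.)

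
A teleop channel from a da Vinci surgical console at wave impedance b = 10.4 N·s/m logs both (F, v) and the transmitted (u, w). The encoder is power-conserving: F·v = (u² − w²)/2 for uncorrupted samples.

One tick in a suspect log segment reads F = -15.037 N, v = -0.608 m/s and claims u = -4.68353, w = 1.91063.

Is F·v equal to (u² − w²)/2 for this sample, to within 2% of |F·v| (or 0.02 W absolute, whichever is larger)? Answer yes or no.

F·v = (-15.037)×(-0.608) = 9.14250 W.
(u² − w²)/2 = (21.93545 − 3.65051)/2 = 9.14247 W.
|Δ| = 0.00002;  2% of max(1, |F·v|) = 0.18285.

yes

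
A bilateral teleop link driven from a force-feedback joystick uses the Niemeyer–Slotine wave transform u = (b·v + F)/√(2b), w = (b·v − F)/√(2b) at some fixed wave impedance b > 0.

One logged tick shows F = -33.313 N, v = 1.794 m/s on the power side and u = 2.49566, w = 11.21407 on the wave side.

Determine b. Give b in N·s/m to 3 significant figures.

b = 29.2 N·s/m

u + w = 13.7097;  u + w = √(2b)·v, so √(2b) = 13.7097/1.794 = 7.6420.
b = (√(2b))²/2 = 58.4000/2 = 29.2000.
(Check via u − w = 2F/√(2b): u − w = -8.7184, 2F/√(2b) = -8.7184.)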